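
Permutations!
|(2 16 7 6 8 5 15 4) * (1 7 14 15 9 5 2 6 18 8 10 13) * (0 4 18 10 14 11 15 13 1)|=30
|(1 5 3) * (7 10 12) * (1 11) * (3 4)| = 15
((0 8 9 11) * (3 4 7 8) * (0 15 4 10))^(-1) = [10, 1, 2, 0, 15, 5, 6, 4, 7, 8, 3, 9, 12, 13, 14, 11] = (0 10 3)(4 15 11 9 8 7)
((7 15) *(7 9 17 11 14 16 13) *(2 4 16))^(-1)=(2 14 11 17 9 15 7 13 16 4)=[0, 1, 14, 3, 2, 5, 6, 13, 8, 15, 10, 17, 12, 16, 11, 7, 4, 9]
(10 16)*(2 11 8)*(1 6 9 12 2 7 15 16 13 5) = [0, 6, 11, 3, 4, 1, 9, 15, 7, 12, 13, 8, 2, 5, 14, 16, 10] = (1 6 9 12 2 11 8 7 15 16 10 13 5)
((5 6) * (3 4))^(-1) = (3 4)(5 6) = [0, 1, 2, 4, 3, 6, 5]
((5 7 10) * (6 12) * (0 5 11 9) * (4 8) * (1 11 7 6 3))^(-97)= (0 9 11 1 3 12 6 5)(4 8)(7 10)= [9, 3, 2, 12, 8, 0, 5, 10, 4, 11, 7, 1, 6]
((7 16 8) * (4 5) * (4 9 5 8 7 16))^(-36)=(16)=[0, 1, 2, 3, 4, 5, 6, 7, 8, 9, 10, 11, 12, 13, 14, 15, 16]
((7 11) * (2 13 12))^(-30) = (13) = [0, 1, 2, 3, 4, 5, 6, 7, 8, 9, 10, 11, 12, 13]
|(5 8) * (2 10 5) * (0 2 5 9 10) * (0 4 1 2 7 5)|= |(0 7 5 8)(1 2 4)(9 10)|= 12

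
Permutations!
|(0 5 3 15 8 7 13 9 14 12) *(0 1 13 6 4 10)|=|(0 5 3 15 8 7 6 4 10)(1 13 9 14 12)|=45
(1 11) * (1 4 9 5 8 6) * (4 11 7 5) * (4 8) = (11)(1 7 5 4 9 8 6) = [0, 7, 2, 3, 9, 4, 1, 5, 6, 8, 10, 11]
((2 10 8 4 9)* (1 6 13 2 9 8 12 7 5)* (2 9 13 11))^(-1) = (1 5 7 12 10 2 11 6)(4 8)(9 13) = [0, 5, 11, 3, 8, 7, 1, 12, 4, 13, 2, 6, 10, 9]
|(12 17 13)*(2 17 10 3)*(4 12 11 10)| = |(2 17 13 11 10 3)(4 12)| = 6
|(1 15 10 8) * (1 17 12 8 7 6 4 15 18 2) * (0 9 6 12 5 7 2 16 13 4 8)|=8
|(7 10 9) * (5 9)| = |(5 9 7 10)| = 4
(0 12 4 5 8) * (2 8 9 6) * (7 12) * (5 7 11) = [11, 1, 8, 3, 7, 9, 2, 12, 0, 6, 10, 5, 4] = (0 11 5 9 6 2 8)(4 7 12)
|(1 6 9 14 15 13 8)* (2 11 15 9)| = |(1 6 2 11 15 13 8)(9 14)| = 14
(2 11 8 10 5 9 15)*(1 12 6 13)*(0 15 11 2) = (0 15)(1 12 6 13)(5 9 11 8 10) = [15, 12, 2, 3, 4, 9, 13, 7, 10, 11, 5, 8, 6, 1, 14, 0]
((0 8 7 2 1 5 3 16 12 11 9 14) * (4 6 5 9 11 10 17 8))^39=(0 8 5 1 12)(2 16 14 17 6)(3 9 10 4 7)=[8, 12, 16, 9, 7, 1, 2, 3, 5, 10, 4, 11, 0, 13, 17, 15, 14, 6]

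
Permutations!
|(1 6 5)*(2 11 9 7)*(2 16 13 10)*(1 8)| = 28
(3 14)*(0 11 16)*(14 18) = (0 11 16)(3 18 14) = [11, 1, 2, 18, 4, 5, 6, 7, 8, 9, 10, 16, 12, 13, 3, 15, 0, 17, 14]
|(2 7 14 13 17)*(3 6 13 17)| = |(2 7 14 17)(3 6 13)| = 12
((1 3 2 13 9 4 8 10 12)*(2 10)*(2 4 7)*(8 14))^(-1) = (1 12 10 3)(2 7 9 13)(4 8 14) = [0, 12, 7, 1, 8, 5, 6, 9, 14, 13, 3, 11, 10, 2, 4]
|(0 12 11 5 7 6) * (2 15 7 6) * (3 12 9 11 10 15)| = |(0 9 11 5 6)(2 3 12 10 15 7)| = 30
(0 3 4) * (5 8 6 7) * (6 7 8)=(0 3 4)(5 6 8 7)=[3, 1, 2, 4, 0, 6, 8, 5, 7]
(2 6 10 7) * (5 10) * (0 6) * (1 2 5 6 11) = (0 11 1 2)(5 10 7) = [11, 2, 0, 3, 4, 10, 6, 5, 8, 9, 7, 1]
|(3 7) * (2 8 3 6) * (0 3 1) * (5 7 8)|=|(0 3 8 1)(2 5 7 6)|=4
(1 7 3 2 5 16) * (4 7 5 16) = (1 5 4 7 3 2 16) = [0, 5, 16, 2, 7, 4, 6, 3, 8, 9, 10, 11, 12, 13, 14, 15, 1]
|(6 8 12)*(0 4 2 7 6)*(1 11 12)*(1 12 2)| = 9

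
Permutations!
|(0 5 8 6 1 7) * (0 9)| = 7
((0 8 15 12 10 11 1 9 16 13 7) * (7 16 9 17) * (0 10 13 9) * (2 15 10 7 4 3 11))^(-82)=[9, 3, 10, 17, 1, 5, 6, 7, 0, 16, 8, 4, 15, 12, 14, 2, 13, 11]=(0 9 16 13 12 15 2 10 8)(1 3 17 11 4)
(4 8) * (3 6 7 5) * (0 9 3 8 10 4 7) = [9, 1, 2, 6, 10, 8, 0, 5, 7, 3, 4] = (0 9 3 6)(4 10)(5 8 7)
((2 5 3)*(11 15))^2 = (15)(2 3 5) = [0, 1, 3, 5, 4, 2, 6, 7, 8, 9, 10, 11, 12, 13, 14, 15]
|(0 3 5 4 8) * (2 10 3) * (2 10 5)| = |(0 10 3 2 5 4 8)| = 7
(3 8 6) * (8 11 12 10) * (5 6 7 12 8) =(3 11 8 7 12 10 5 6) =[0, 1, 2, 11, 4, 6, 3, 12, 7, 9, 5, 8, 10]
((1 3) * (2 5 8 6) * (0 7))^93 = (0 7)(1 3)(2 5 8 6) = [7, 3, 5, 1, 4, 8, 2, 0, 6]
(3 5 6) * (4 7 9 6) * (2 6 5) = [0, 1, 6, 2, 7, 4, 3, 9, 8, 5] = (2 6 3)(4 7 9 5)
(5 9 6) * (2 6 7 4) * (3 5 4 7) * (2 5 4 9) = (2 6 9 3 4 5) = [0, 1, 6, 4, 5, 2, 9, 7, 8, 3]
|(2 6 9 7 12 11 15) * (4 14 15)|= |(2 6 9 7 12 11 4 14 15)|= 9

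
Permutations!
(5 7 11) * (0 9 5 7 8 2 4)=(0 9 5 8 2 4)(7 11)=[9, 1, 4, 3, 0, 8, 6, 11, 2, 5, 10, 7]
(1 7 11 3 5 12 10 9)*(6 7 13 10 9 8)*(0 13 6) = [13, 6, 2, 5, 4, 12, 7, 11, 0, 1, 8, 3, 9, 10] = (0 13 10 8)(1 6 7 11 3 5 12 9)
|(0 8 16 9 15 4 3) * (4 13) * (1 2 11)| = 24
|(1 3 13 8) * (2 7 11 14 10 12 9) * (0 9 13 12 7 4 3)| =|(0 9 2 4 3 12 13 8 1)(7 11 14 10)| =36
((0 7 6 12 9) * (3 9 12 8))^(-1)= [9, 1, 2, 8, 4, 5, 7, 0, 6, 3, 10, 11, 12]= (12)(0 9 3 8 6 7)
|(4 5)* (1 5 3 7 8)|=6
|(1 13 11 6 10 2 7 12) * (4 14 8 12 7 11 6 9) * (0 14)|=|(0 14 8 12 1 13 6 10 2 11 9 4)|=12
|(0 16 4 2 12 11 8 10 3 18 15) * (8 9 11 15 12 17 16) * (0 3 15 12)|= 12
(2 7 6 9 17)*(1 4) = [0, 4, 7, 3, 1, 5, 9, 6, 8, 17, 10, 11, 12, 13, 14, 15, 16, 2] = (1 4)(2 7 6 9 17)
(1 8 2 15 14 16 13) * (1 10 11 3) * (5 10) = (1 8 2 15 14 16 13 5 10 11 3) = [0, 8, 15, 1, 4, 10, 6, 7, 2, 9, 11, 3, 12, 5, 16, 14, 13]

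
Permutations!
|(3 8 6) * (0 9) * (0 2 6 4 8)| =10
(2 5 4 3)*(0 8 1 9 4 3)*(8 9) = [9, 8, 5, 2, 0, 3, 6, 7, 1, 4] = (0 9 4)(1 8)(2 5 3)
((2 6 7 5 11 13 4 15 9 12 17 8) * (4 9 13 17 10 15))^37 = [0, 1, 7, 3, 4, 17, 5, 11, 6, 10, 13, 8, 15, 12, 14, 9, 16, 2] = (2 7 11 8 6 5 17)(9 10 13 12 15)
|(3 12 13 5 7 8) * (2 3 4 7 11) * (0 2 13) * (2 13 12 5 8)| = 10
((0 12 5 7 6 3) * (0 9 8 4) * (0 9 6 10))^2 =[5, 1, 2, 3, 8, 10, 6, 0, 9, 4, 12, 11, 7] =(0 5 10 12 7)(4 8 9)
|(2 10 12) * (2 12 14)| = |(2 10 14)| = 3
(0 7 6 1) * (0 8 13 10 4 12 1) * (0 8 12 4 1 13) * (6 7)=(0 6 8)(1 12 13 10)=[6, 12, 2, 3, 4, 5, 8, 7, 0, 9, 1, 11, 13, 10]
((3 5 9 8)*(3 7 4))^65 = (3 4 7 8 9 5) = [0, 1, 2, 4, 7, 3, 6, 8, 9, 5]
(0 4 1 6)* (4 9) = (0 9 4 1 6) = [9, 6, 2, 3, 1, 5, 0, 7, 8, 4]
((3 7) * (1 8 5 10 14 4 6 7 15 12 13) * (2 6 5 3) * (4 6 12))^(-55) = [0, 2, 14, 13, 8, 3, 5, 10, 12, 9, 15, 11, 6, 7, 4, 1] = (1 2 14 4 8 12 6 5 3 13 7 10 15)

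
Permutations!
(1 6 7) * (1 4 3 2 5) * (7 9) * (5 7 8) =(1 6 9 8 5)(2 7 4 3) =[0, 6, 7, 2, 3, 1, 9, 4, 5, 8]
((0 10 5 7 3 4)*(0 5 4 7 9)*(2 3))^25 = [0, 1, 3, 7, 4, 5, 6, 2, 8, 9, 10] = (10)(2 3 7)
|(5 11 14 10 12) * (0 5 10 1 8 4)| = 14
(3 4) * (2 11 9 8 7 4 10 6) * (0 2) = (0 2 11 9 8 7 4 3 10 6) = [2, 1, 11, 10, 3, 5, 0, 4, 7, 8, 6, 9]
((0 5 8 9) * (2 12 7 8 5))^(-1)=(0 9 8 7 12 2)=[9, 1, 0, 3, 4, 5, 6, 12, 7, 8, 10, 11, 2]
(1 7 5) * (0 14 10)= (0 14 10)(1 7 5)= [14, 7, 2, 3, 4, 1, 6, 5, 8, 9, 0, 11, 12, 13, 10]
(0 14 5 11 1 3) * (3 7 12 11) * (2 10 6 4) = (0 14 5 3)(1 7 12 11)(2 10 6 4) = [14, 7, 10, 0, 2, 3, 4, 12, 8, 9, 6, 1, 11, 13, 5]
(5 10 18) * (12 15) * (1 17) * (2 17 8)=(1 8 2 17)(5 10 18)(12 15)=[0, 8, 17, 3, 4, 10, 6, 7, 2, 9, 18, 11, 15, 13, 14, 12, 16, 1, 5]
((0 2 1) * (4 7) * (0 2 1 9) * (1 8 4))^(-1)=(0 9 2 1 7 4 8)=[9, 7, 1, 3, 8, 5, 6, 4, 0, 2]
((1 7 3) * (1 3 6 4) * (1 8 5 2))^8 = (1 7 6 4 8 5 2) = [0, 7, 1, 3, 8, 2, 4, 6, 5]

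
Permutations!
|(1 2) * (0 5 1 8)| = |(0 5 1 2 8)| = 5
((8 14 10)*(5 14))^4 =[0, 1, 2, 3, 4, 5, 6, 7, 8, 9, 10, 11, 12, 13, 14] =(14)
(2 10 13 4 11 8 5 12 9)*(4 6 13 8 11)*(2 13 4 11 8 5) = [0, 1, 10, 3, 11, 12, 4, 7, 2, 13, 5, 8, 9, 6] = (2 10 5 12 9 13 6 4 11 8)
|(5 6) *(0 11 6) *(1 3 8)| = |(0 11 6 5)(1 3 8)| = 12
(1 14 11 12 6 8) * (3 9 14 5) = (1 5 3 9 14 11 12 6 8) = [0, 5, 2, 9, 4, 3, 8, 7, 1, 14, 10, 12, 6, 13, 11]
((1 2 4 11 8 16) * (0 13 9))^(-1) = [9, 16, 1, 3, 2, 5, 6, 7, 11, 13, 10, 4, 12, 0, 14, 15, 8] = (0 9 13)(1 16 8 11 4 2)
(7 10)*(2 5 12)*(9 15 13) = [0, 1, 5, 3, 4, 12, 6, 10, 8, 15, 7, 11, 2, 9, 14, 13] = (2 5 12)(7 10)(9 15 13)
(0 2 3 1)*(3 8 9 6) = (0 2 8 9 6 3 1) = [2, 0, 8, 1, 4, 5, 3, 7, 9, 6]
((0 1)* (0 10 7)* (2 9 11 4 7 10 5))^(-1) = (0 7 4 11 9 2 5 1) = [7, 0, 5, 3, 11, 1, 6, 4, 8, 2, 10, 9]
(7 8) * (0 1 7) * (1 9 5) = [9, 7, 2, 3, 4, 1, 6, 8, 0, 5] = (0 9 5 1 7 8)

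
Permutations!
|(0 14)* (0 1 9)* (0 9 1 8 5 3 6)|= 6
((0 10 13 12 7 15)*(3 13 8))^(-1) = (0 15 7 12 13 3 8 10) = [15, 1, 2, 8, 4, 5, 6, 12, 10, 9, 0, 11, 13, 3, 14, 7]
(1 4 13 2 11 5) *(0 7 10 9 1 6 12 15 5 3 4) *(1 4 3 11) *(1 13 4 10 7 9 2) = (0 9 10 2 13 1)(5 6 12 15) = [9, 0, 13, 3, 4, 6, 12, 7, 8, 10, 2, 11, 15, 1, 14, 5]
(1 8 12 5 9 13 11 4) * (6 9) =(1 8 12 5 6 9 13 11 4) =[0, 8, 2, 3, 1, 6, 9, 7, 12, 13, 10, 4, 5, 11]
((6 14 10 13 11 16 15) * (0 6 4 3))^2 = (0 14 13 16 4)(3 6 10 11 15) = [14, 1, 2, 6, 0, 5, 10, 7, 8, 9, 11, 15, 12, 16, 13, 3, 4]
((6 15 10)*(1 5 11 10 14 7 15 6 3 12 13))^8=(1 5 11 10 3 12 13)(7 14 15)=[0, 5, 2, 12, 4, 11, 6, 14, 8, 9, 3, 10, 13, 1, 15, 7]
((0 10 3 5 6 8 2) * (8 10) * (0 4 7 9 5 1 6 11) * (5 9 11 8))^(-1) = (0 11 7 4 2 8 5)(1 3 10 6) = [11, 3, 8, 10, 2, 0, 1, 4, 5, 9, 6, 7]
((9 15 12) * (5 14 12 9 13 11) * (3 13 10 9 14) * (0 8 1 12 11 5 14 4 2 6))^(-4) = (0 15 1 2 10)(3 5 13)(4 12 6 9 8) = [15, 2, 10, 5, 12, 13, 9, 7, 4, 8, 0, 11, 6, 3, 14, 1]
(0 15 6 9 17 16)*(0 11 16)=(0 15 6 9 17)(11 16)=[15, 1, 2, 3, 4, 5, 9, 7, 8, 17, 10, 16, 12, 13, 14, 6, 11, 0]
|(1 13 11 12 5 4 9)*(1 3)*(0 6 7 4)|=|(0 6 7 4 9 3 1 13 11 12 5)|=11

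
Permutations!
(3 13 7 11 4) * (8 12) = (3 13 7 11 4)(8 12) = [0, 1, 2, 13, 3, 5, 6, 11, 12, 9, 10, 4, 8, 7]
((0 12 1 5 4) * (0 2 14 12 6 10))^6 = (14) = [0, 1, 2, 3, 4, 5, 6, 7, 8, 9, 10, 11, 12, 13, 14]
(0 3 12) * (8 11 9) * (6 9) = (0 3 12)(6 9 8 11) = [3, 1, 2, 12, 4, 5, 9, 7, 11, 8, 10, 6, 0]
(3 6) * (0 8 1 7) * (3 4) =[8, 7, 2, 6, 3, 5, 4, 0, 1] =(0 8 1 7)(3 6 4)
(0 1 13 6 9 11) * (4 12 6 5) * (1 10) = (0 10 1 13 5 4 12 6 9 11) = [10, 13, 2, 3, 12, 4, 9, 7, 8, 11, 1, 0, 6, 5]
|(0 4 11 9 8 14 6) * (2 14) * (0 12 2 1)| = 12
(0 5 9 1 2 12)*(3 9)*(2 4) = [5, 4, 12, 9, 2, 3, 6, 7, 8, 1, 10, 11, 0] = (0 5 3 9 1 4 2 12)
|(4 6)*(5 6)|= 3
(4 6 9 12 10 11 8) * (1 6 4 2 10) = (1 6 9 12)(2 10 11 8) = [0, 6, 10, 3, 4, 5, 9, 7, 2, 12, 11, 8, 1]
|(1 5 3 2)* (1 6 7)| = 6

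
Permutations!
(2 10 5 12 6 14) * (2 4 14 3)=(2 10 5 12 6 3)(4 14)=[0, 1, 10, 2, 14, 12, 3, 7, 8, 9, 5, 11, 6, 13, 4]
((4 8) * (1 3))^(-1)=(1 3)(4 8)=[0, 3, 2, 1, 8, 5, 6, 7, 4]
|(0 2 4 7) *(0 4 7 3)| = |(0 2 7 4 3)| = 5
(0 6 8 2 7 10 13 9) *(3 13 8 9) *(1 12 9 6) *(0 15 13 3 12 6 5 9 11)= (0 1 6 5 9 15 13 12 11)(2 7 10 8)= [1, 6, 7, 3, 4, 9, 5, 10, 2, 15, 8, 0, 11, 12, 14, 13]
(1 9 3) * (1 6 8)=[0, 9, 2, 6, 4, 5, 8, 7, 1, 3]=(1 9 3 6 8)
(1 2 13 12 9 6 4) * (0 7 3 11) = (0 7 3 11)(1 2 13 12 9 6 4) = [7, 2, 13, 11, 1, 5, 4, 3, 8, 6, 10, 0, 9, 12]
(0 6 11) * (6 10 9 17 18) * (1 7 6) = (0 10 9 17 18 1 7 6 11) = [10, 7, 2, 3, 4, 5, 11, 6, 8, 17, 9, 0, 12, 13, 14, 15, 16, 18, 1]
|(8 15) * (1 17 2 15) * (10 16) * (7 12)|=|(1 17 2 15 8)(7 12)(10 16)|=10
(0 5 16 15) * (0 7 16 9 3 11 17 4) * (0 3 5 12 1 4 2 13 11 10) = (0 12 1 4 3 10)(2 13 11 17)(5 9)(7 16 15) = [12, 4, 13, 10, 3, 9, 6, 16, 8, 5, 0, 17, 1, 11, 14, 7, 15, 2]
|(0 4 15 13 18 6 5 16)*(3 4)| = 9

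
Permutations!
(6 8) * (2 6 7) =(2 6 8 7) =[0, 1, 6, 3, 4, 5, 8, 2, 7]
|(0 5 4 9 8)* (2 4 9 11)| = 12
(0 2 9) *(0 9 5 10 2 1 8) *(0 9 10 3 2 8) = [1, 0, 5, 2, 4, 3, 6, 7, 9, 10, 8] = (0 1)(2 5 3)(8 9 10)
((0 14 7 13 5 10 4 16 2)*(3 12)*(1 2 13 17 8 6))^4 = (0 8)(1 7)(2 17)(4 10 5 13 16)(6 14) = [8, 7, 17, 3, 10, 13, 14, 1, 0, 9, 5, 11, 12, 16, 6, 15, 4, 2]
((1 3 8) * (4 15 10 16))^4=(16)(1 3 8)=[0, 3, 2, 8, 4, 5, 6, 7, 1, 9, 10, 11, 12, 13, 14, 15, 16]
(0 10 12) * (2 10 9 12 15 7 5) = (0 9 12)(2 10 15 7 5) = [9, 1, 10, 3, 4, 2, 6, 5, 8, 12, 15, 11, 0, 13, 14, 7]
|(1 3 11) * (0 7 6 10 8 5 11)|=|(0 7 6 10 8 5 11 1 3)|=9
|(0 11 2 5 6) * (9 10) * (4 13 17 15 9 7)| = |(0 11 2 5 6)(4 13 17 15 9 10 7)| = 35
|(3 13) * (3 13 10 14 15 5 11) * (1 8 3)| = 8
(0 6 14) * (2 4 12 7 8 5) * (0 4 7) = (0 6 14 4 12)(2 7 8 5) = [6, 1, 7, 3, 12, 2, 14, 8, 5, 9, 10, 11, 0, 13, 4]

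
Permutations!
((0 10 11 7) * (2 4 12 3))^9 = [10, 1, 4, 2, 12, 5, 6, 0, 8, 9, 11, 7, 3] = (0 10 11 7)(2 4 12 3)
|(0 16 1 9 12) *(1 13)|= |(0 16 13 1 9 12)|= 6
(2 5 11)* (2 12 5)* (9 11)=[0, 1, 2, 3, 4, 9, 6, 7, 8, 11, 10, 12, 5]=(5 9 11 12)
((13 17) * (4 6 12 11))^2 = (17)(4 12)(6 11) = [0, 1, 2, 3, 12, 5, 11, 7, 8, 9, 10, 6, 4, 13, 14, 15, 16, 17]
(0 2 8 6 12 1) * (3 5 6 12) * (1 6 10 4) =(0 2 8 12 6 3 5 10 4 1) =[2, 0, 8, 5, 1, 10, 3, 7, 12, 9, 4, 11, 6]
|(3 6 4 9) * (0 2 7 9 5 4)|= 6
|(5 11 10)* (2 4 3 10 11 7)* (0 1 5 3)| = 6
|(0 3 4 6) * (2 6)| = 5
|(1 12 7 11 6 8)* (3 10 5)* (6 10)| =|(1 12 7 11 10 5 3 6 8)| =9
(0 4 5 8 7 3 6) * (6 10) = (0 4 5 8 7 3 10 6) = [4, 1, 2, 10, 5, 8, 0, 3, 7, 9, 6]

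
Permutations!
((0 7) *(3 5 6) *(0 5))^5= (7)= [0, 1, 2, 3, 4, 5, 6, 7]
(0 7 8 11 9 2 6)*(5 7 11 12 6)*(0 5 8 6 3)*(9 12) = (0 11 12 3)(2 8 9)(5 7 6) = [11, 1, 8, 0, 4, 7, 5, 6, 9, 2, 10, 12, 3]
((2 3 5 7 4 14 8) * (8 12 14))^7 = [0, 1, 3, 5, 8, 7, 6, 4, 2, 9, 10, 11, 14, 13, 12] = (2 3 5 7 4 8)(12 14)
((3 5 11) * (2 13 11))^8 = (2 3 13 5 11) = [0, 1, 3, 13, 4, 11, 6, 7, 8, 9, 10, 2, 12, 5]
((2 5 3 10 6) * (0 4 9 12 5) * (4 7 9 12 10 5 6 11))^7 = [6, 1, 12, 5, 10, 3, 4, 2, 8, 0, 7, 9, 11] = (0 6 4 10 7 2 12 11 9)(3 5)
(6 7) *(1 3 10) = (1 3 10)(6 7) = [0, 3, 2, 10, 4, 5, 7, 6, 8, 9, 1]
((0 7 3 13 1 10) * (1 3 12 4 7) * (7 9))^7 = (0 1 10)(3 13)(4 12 7 9) = [1, 10, 2, 13, 12, 5, 6, 9, 8, 4, 0, 11, 7, 3]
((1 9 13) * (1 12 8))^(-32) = (1 12 9 8 13) = [0, 12, 2, 3, 4, 5, 6, 7, 13, 8, 10, 11, 9, 1]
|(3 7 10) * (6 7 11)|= |(3 11 6 7 10)|= 5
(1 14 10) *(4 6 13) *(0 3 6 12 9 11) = (0 3 6 13 4 12 9 11)(1 14 10) = [3, 14, 2, 6, 12, 5, 13, 7, 8, 11, 1, 0, 9, 4, 10]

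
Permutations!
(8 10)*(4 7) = (4 7)(8 10) = [0, 1, 2, 3, 7, 5, 6, 4, 10, 9, 8]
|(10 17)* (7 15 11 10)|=|(7 15 11 10 17)|=5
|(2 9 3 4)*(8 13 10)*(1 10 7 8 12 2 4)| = |(1 10 12 2 9 3)(7 8 13)| = 6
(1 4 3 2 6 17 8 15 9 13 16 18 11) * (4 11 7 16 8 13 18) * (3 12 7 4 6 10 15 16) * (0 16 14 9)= (0 16 6 17 13 8 14 9 18 4 12 7 3 2 10 15)(1 11)= [16, 11, 10, 2, 12, 5, 17, 3, 14, 18, 15, 1, 7, 8, 9, 0, 6, 13, 4]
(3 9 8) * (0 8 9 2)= (9)(0 8 3 2)= [8, 1, 0, 2, 4, 5, 6, 7, 3, 9]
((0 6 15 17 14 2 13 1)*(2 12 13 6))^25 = [13, 12, 1, 3, 4, 5, 0, 7, 8, 9, 10, 11, 17, 14, 15, 2, 16, 6] = (0 13 14 15 2 1 12 17 6)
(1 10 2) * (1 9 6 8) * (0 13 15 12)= [13, 10, 9, 3, 4, 5, 8, 7, 1, 6, 2, 11, 0, 15, 14, 12]= (0 13 15 12)(1 10 2 9 6 8)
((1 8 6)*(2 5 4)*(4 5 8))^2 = (1 2 6 4 8) = [0, 2, 6, 3, 8, 5, 4, 7, 1]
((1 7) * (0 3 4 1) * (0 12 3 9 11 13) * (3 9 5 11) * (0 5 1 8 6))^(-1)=(0 6 8 4 3 9 12 7 1)(5 13 11)=[6, 0, 2, 9, 3, 13, 8, 1, 4, 12, 10, 5, 7, 11]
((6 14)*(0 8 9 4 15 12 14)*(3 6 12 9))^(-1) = (0 6 3 8)(4 9 15)(12 14) = [6, 1, 2, 8, 9, 5, 3, 7, 0, 15, 10, 11, 14, 13, 12, 4]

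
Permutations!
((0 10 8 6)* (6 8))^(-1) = [6, 1, 2, 3, 4, 5, 10, 7, 8, 9, 0] = (0 6 10)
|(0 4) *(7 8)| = 2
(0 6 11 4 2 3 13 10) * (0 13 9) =(0 6 11 4 2 3 9)(10 13) =[6, 1, 3, 9, 2, 5, 11, 7, 8, 0, 13, 4, 12, 10]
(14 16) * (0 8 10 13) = (0 8 10 13)(14 16) = [8, 1, 2, 3, 4, 5, 6, 7, 10, 9, 13, 11, 12, 0, 16, 15, 14]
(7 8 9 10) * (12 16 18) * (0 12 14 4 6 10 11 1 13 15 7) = (0 12 16 18 14 4 6 10)(1 13 15 7 8 9 11) = [12, 13, 2, 3, 6, 5, 10, 8, 9, 11, 0, 1, 16, 15, 4, 7, 18, 17, 14]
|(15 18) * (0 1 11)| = 6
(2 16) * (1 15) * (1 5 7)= [0, 15, 16, 3, 4, 7, 6, 1, 8, 9, 10, 11, 12, 13, 14, 5, 2]= (1 15 5 7)(2 16)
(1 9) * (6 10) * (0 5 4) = (0 5 4)(1 9)(6 10) = [5, 9, 2, 3, 0, 4, 10, 7, 8, 1, 6]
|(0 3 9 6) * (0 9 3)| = |(6 9)| = 2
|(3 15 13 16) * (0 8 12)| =12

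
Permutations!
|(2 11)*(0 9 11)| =4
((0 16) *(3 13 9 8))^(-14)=(16)(3 9)(8 13)=[0, 1, 2, 9, 4, 5, 6, 7, 13, 3, 10, 11, 12, 8, 14, 15, 16]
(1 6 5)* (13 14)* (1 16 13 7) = (1 6 5 16 13 14 7) = [0, 6, 2, 3, 4, 16, 5, 1, 8, 9, 10, 11, 12, 14, 7, 15, 13]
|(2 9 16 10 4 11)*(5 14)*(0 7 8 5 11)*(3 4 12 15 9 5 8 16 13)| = |(0 7 16 10 12 15 9 13 3 4)(2 5 14 11)| = 20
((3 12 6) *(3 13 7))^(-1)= (3 7 13 6 12)= [0, 1, 2, 7, 4, 5, 12, 13, 8, 9, 10, 11, 3, 6]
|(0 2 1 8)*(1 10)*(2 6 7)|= 7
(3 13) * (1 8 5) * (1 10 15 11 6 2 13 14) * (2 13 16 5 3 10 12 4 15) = (1 8 3 14)(2 16 5 12 4 15 11 6 13 10) = [0, 8, 16, 14, 15, 12, 13, 7, 3, 9, 2, 6, 4, 10, 1, 11, 5]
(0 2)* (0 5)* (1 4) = [2, 4, 5, 3, 1, 0] = (0 2 5)(1 4)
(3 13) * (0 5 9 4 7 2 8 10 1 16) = [5, 16, 8, 13, 7, 9, 6, 2, 10, 4, 1, 11, 12, 3, 14, 15, 0] = (0 5 9 4 7 2 8 10 1 16)(3 13)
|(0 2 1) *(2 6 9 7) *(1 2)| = |(0 6 9 7 1)| = 5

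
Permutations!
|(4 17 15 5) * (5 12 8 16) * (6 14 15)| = 9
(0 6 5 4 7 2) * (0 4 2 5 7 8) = [6, 1, 4, 3, 8, 2, 7, 5, 0] = (0 6 7 5 2 4 8)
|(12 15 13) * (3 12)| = |(3 12 15 13)| = 4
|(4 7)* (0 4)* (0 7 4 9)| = |(0 9)| = 2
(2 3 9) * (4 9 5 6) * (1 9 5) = (1 9 2 3)(4 5 6) = [0, 9, 3, 1, 5, 6, 4, 7, 8, 2]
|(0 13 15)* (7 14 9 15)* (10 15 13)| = |(0 10 15)(7 14 9 13)| = 12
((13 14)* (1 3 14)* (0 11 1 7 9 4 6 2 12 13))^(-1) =[14, 11, 6, 1, 9, 5, 4, 13, 8, 7, 10, 0, 2, 12, 3] =(0 14 3 1 11)(2 6 4 9 7 13 12)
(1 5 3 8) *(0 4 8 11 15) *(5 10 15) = [4, 10, 2, 11, 8, 3, 6, 7, 1, 9, 15, 5, 12, 13, 14, 0] = (0 4 8 1 10 15)(3 11 5)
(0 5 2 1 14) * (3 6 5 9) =(0 9 3 6 5 2 1 14) =[9, 14, 1, 6, 4, 2, 5, 7, 8, 3, 10, 11, 12, 13, 0]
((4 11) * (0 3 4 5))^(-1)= [5, 1, 2, 0, 3, 11, 6, 7, 8, 9, 10, 4]= (0 5 11 4 3)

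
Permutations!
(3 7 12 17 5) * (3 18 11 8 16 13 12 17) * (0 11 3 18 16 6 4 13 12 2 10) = (0 11 8 6 4 13 2 10)(3 7 17 5 16 12 18) = [11, 1, 10, 7, 13, 16, 4, 17, 6, 9, 0, 8, 18, 2, 14, 15, 12, 5, 3]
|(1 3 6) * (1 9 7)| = 5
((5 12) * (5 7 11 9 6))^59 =(5 6 9 11 7 12) =[0, 1, 2, 3, 4, 6, 9, 12, 8, 11, 10, 7, 5]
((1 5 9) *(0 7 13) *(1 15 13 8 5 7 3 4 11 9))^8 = (0 3 4 11 9 15 13) = [3, 1, 2, 4, 11, 5, 6, 7, 8, 15, 10, 9, 12, 0, 14, 13]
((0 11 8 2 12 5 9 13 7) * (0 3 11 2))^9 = (0 8 11 3 7 13 9 5 12 2) = [8, 1, 0, 7, 4, 12, 6, 13, 11, 5, 10, 3, 2, 9]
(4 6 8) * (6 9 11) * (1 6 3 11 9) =(1 6 8 4)(3 11) =[0, 6, 2, 11, 1, 5, 8, 7, 4, 9, 10, 3]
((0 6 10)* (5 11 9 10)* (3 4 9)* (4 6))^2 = (0 9)(3 5)(4 10)(6 11) = [9, 1, 2, 5, 10, 3, 11, 7, 8, 0, 4, 6]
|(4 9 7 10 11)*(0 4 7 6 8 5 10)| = |(0 4 9 6 8 5 10 11 7)| = 9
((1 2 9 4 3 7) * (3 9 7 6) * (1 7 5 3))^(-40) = (9) = [0, 1, 2, 3, 4, 5, 6, 7, 8, 9]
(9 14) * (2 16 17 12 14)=(2 16 17 12 14 9)=[0, 1, 16, 3, 4, 5, 6, 7, 8, 2, 10, 11, 14, 13, 9, 15, 17, 12]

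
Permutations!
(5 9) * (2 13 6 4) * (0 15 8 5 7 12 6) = (0 15 8 5 9 7 12 6 4 2 13) = [15, 1, 13, 3, 2, 9, 4, 12, 5, 7, 10, 11, 6, 0, 14, 8]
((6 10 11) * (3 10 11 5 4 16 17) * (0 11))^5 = [6, 1, 2, 17, 5, 10, 11, 7, 8, 9, 3, 0, 12, 13, 14, 15, 4, 16] = (0 6 11)(3 17 16 4 5 10)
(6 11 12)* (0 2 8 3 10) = (0 2 8 3 10)(6 11 12) = [2, 1, 8, 10, 4, 5, 11, 7, 3, 9, 0, 12, 6]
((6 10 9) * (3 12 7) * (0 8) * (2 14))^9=(0 8)(2 14)=[8, 1, 14, 3, 4, 5, 6, 7, 0, 9, 10, 11, 12, 13, 2]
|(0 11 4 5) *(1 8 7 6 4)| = 8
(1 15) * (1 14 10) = (1 15 14 10) = [0, 15, 2, 3, 4, 5, 6, 7, 8, 9, 1, 11, 12, 13, 10, 14]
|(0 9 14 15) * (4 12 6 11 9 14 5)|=6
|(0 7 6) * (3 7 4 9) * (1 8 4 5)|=|(0 5 1 8 4 9 3 7 6)|=9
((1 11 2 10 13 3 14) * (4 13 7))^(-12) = (1 13 10)(2 14 4)(3 7 11) = [0, 13, 14, 7, 2, 5, 6, 11, 8, 9, 1, 3, 12, 10, 4]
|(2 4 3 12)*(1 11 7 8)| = 4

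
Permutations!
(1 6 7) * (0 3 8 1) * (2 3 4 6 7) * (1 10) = [4, 7, 3, 8, 6, 5, 2, 0, 10, 9, 1] = (0 4 6 2 3 8 10 1 7)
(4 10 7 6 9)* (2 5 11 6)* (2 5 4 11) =(2 4 10 7 5)(6 9 11) =[0, 1, 4, 3, 10, 2, 9, 5, 8, 11, 7, 6]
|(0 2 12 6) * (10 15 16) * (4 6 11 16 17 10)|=|(0 2 12 11 16 4 6)(10 15 17)|=21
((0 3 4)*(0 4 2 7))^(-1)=(0 7 2 3)=[7, 1, 3, 0, 4, 5, 6, 2]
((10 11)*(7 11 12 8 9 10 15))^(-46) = [0, 1, 2, 3, 4, 5, 6, 15, 10, 12, 8, 7, 9, 13, 14, 11] = (7 15 11)(8 10)(9 12)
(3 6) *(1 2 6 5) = (1 2 6 3 5) = [0, 2, 6, 5, 4, 1, 3]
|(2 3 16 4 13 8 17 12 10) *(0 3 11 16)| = 18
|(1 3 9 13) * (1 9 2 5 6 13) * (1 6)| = |(1 3 2 5)(6 13 9)| = 12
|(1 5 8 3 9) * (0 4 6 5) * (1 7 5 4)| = |(0 1)(3 9 7 5 8)(4 6)| = 10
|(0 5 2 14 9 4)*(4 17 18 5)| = |(0 4)(2 14 9 17 18 5)| = 6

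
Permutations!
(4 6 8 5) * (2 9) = (2 9)(4 6 8 5) = [0, 1, 9, 3, 6, 4, 8, 7, 5, 2]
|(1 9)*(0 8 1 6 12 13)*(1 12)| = 12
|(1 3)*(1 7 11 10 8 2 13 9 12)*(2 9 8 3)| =12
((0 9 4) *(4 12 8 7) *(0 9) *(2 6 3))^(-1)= (2 3 6)(4 7 8 12 9)= [0, 1, 3, 6, 7, 5, 2, 8, 12, 4, 10, 11, 9]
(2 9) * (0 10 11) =(0 10 11)(2 9) =[10, 1, 9, 3, 4, 5, 6, 7, 8, 2, 11, 0]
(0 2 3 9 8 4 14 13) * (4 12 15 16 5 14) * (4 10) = (0 2 3 9 8 12 15 16 5 14 13)(4 10) = [2, 1, 3, 9, 10, 14, 6, 7, 12, 8, 4, 11, 15, 0, 13, 16, 5]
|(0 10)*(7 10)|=|(0 7 10)|=3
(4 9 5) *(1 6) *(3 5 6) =[0, 3, 2, 5, 9, 4, 1, 7, 8, 6] =(1 3 5 4 9 6)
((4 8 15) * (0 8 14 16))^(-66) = (16) = [0, 1, 2, 3, 4, 5, 6, 7, 8, 9, 10, 11, 12, 13, 14, 15, 16]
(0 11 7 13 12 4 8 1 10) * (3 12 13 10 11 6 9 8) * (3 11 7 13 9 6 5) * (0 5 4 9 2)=(0 4 11 13 2)(1 7 10 5 3 12 9 8)=[4, 7, 0, 12, 11, 3, 6, 10, 1, 8, 5, 13, 9, 2]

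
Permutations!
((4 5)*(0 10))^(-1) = [10, 1, 2, 3, 5, 4, 6, 7, 8, 9, 0] = (0 10)(4 5)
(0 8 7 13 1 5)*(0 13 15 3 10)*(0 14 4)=(0 8 7 15 3 10 14 4)(1 5 13)=[8, 5, 2, 10, 0, 13, 6, 15, 7, 9, 14, 11, 12, 1, 4, 3]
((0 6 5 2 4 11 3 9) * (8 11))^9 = (11) = [0, 1, 2, 3, 4, 5, 6, 7, 8, 9, 10, 11]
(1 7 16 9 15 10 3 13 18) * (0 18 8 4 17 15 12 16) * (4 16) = (0 18 1 7)(3 13 8 16 9 12 4 17 15 10) = [18, 7, 2, 13, 17, 5, 6, 0, 16, 12, 3, 11, 4, 8, 14, 10, 9, 15, 1]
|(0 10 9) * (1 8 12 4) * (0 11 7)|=|(0 10 9 11 7)(1 8 12 4)|=20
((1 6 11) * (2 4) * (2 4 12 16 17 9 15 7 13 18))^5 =(1 11 6)(2 15 12 7 16 13 17 18 9) =[0, 11, 15, 3, 4, 5, 1, 16, 8, 2, 10, 6, 7, 17, 14, 12, 13, 18, 9]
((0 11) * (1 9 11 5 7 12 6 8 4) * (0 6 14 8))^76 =(0 6 11 9 1 4 8 14 12 7 5) =[6, 4, 2, 3, 8, 0, 11, 5, 14, 1, 10, 9, 7, 13, 12]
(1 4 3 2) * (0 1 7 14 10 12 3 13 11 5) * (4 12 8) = (0 1 12 3 2 7 14 10 8 4 13 11 5) = [1, 12, 7, 2, 13, 0, 6, 14, 4, 9, 8, 5, 3, 11, 10]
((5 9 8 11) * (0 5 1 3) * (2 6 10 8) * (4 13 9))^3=(0 13 6 11)(1 5 9 10)(2 8 3 4)=[13, 5, 8, 4, 2, 9, 11, 7, 3, 10, 1, 0, 12, 6]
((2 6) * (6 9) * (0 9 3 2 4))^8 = (9) = [0, 1, 2, 3, 4, 5, 6, 7, 8, 9]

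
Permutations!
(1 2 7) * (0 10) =(0 10)(1 2 7) =[10, 2, 7, 3, 4, 5, 6, 1, 8, 9, 0]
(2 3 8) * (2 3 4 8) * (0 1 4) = (0 1 4 8 3 2) = [1, 4, 0, 2, 8, 5, 6, 7, 3]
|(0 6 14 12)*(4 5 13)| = |(0 6 14 12)(4 5 13)| = 12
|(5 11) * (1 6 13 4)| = |(1 6 13 4)(5 11)| = 4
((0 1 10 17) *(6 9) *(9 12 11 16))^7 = (0 17 10 1)(6 11 9 12 16) = [17, 0, 2, 3, 4, 5, 11, 7, 8, 12, 1, 9, 16, 13, 14, 15, 6, 10]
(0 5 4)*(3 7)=(0 5 4)(3 7)=[5, 1, 2, 7, 0, 4, 6, 3]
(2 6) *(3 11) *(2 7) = (2 6 7)(3 11) = [0, 1, 6, 11, 4, 5, 7, 2, 8, 9, 10, 3]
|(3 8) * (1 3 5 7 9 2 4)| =8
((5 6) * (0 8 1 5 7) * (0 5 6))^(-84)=(8)=[0, 1, 2, 3, 4, 5, 6, 7, 8]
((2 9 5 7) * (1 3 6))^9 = (2 9 5 7) = [0, 1, 9, 3, 4, 7, 6, 2, 8, 5]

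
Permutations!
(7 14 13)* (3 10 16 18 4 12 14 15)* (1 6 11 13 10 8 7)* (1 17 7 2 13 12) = (1 6 11 12 14 10 16 18 4)(2 13 17 7 15 3 8) = [0, 6, 13, 8, 1, 5, 11, 15, 2, 9, 16, 12, 14, 17, 10, 3, 18, 7, 4]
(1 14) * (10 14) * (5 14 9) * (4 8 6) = (1 10 9 5 14)(4 8 6) = [0, 10, 2, 3, 8, 14, 4, 7, 6, 5, 9, 11, 12, 13, 1]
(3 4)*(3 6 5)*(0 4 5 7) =(0 4 6 7)(3 5) =[4, 1, 2, 5, 6, 3, 7, 0]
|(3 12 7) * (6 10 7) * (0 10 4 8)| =|(0 10 7 3 12 6 4 8)| =8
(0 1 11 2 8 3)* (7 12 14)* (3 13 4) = (0 1 11 2 8 13 4 3)(7 12 14) = [1, 11, 8, 0, 3, 5, 6, 12, 13, 9, 10, 2, 14, 4, 7]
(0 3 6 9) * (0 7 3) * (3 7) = [0, 1, 2, 6, 4, 5, 9, 7, 8, 3] = (3 6 9)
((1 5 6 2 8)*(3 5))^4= [0, 2, 5, 8, 4, 1, 3, 7, 6]= (1 2 5)(3 8 6)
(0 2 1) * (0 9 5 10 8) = (0 2 1 9 5 10 8) = [2, 9, 1, 3, 4, 10, 6, 7, 0, 5, 8]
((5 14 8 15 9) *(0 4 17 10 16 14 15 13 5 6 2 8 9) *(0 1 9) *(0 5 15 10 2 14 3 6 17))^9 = [4, 17, 13, 5, 0, 3, 10, 7, 15, 2, 6, 11, 12, 1, 16, 9, 14, 8] = (0 4)(1 17 8 15 9 2 13)(3 5)(6 10)(14 16)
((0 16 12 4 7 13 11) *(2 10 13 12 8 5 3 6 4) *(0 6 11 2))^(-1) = (0 12 7 4 6 11 3 5 8 16)(2 13 10) = [12, 1, 13, 5, 6, 8, 11, 4, 16, 9, 2, 3, 7, 10, 14, 15, 0]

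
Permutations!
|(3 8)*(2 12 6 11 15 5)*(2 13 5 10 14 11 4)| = 4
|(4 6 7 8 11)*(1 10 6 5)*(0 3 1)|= 10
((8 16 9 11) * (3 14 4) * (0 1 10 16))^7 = (16)(3 14 4) = [0, 1, 2, 14, 3, 5, 6, 7, 8, 9, 10, 11, 12, 13, 4, 15, 16]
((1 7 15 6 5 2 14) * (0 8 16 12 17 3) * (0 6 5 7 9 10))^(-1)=(0 10 9 1 14 2 5 15 7 6 3 17 12 16 8)=[10, 14, 5, 17, 4, 15, 3, 6, 0, 1, 9, 11, 16, 13, 2, 7, 8, 12]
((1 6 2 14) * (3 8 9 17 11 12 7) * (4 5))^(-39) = (1 6 2 14)(3 17 7 9 12 8 11)(4 5) = [0, 6, 14, 17, 5, 4, 2, 9, 11, 12, 10, 3, 8, 13, 1, 15, 16, 7]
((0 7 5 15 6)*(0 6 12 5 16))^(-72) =(16) =[0, 1, 2, 3, 4, 5, 6, 7, 8, 9, 10, 11, 12, 13, 14, 15, 16]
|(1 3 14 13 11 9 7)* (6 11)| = |(1 3 14 13 6 11 9 7)| = 8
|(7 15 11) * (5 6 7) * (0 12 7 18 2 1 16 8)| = |(0 12 7 15 11 5 6 18 2 1 16 8)| = 12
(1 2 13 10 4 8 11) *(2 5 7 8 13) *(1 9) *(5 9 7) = (1 9)(4 13 10)(7 8 11) = [0, 9, 2, 3, 13, 5, 6, 8, 11, 1, 4, 7, 12, 10]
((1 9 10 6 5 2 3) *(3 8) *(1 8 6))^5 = (1 10 9)(2 5 6)(3 8) = [0, 10, 5, 8, 4, 6, 2, 7, 3, 1, 9]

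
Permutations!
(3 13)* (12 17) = (3 13)(12 17) = [0, 1, 2, 13, 4, 5, 6, 7, 8, 9, 10, 11, 17, 3, 14, 15, 16, 12]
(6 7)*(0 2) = (0 2)(6 7) = [2, 1, 0, 3, 4, 5, 7, 6]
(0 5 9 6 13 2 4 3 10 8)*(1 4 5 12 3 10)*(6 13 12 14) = (0 14 6 12 3 1 4 10 8)(2 5 9 13) = [14, 4, 5, 1, 10, 9, 12, 7, 0, 13, 8, 11, 3, 2, 6]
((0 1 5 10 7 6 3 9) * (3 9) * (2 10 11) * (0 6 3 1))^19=(1 7 2 5 3 10 11)(6 9)=[0, 7, 5, 10, 4, 3, 9, 2, 8, 6, 11, 1]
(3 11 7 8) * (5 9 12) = (3 11 7 8)(5 9 12) = [0, 1, 2, 11, 4, 9, 6, 8, 3, 12, 10, 7, 5]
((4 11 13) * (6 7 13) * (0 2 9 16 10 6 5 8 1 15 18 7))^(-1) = (0 6 10 16 9 2)(1 8 5 11 4 13 7 18 15) = [6, 8, 0, 3, 13, 11, 10, 18, 5, 2, 16, 4, 12, 7, 14, 1, 9, 17, 15]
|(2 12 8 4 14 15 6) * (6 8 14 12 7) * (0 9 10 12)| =|(0 9 10 12 14 15 8 4)(2 7 6)| =24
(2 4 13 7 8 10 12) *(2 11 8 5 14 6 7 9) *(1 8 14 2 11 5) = [0, 8, 4, 3, 13, 2, 7, 1, 10, 11, 12, 14, 5, 9, 6] = (1 8 10 12 5 2 4 13 9 11 14 6 7)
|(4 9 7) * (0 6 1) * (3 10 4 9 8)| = 12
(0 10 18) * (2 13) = (0 10 18)(2 13) = [10, 1, 13, 3, 4, 5, 6, 7, 8, 9, 18, 11, 12, 2, 14, 15, 16, 17, 0]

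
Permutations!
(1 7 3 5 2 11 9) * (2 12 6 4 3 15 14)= (1 7 15 14 2 11 9)(3 5 12 6 4)= [0, 7, 11, 5, 3, 12, 4, 15, 8, 1, 10, 9, 6, 13, 2, 14]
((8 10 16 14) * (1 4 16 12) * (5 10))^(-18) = [0, 10, 2, 3, 12, 14, 6, 7, 16, 9, 8, 11, 5, 13, 4, 15, 1] = (1 10 8 16)(4 12 5 14)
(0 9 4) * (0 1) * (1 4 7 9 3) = (0 3 1)(7 9) = [3, 0, 2, 1, 4, 5, 6, 9, 8, 7]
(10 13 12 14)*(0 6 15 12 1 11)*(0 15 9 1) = (0 6 9 1 11 15 12 14 10 13) = [6, 11, 2, 3, 4, 5, 9, 7, 8, 1, 13, 15, 14, 0, 10, 12]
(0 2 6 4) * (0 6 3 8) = (0 2 3 8)(4 6) = [2, 1, 3, 8, 6, 5, 4, 7, 0]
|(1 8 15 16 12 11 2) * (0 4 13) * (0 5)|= |(0 4 13 5)(1 8 15 16 12 11 2)|= 28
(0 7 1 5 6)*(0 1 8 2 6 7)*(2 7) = (1 5 2 6)(7 8) = [0, 5, 6, 3, 4, 2, 1, 8, 7]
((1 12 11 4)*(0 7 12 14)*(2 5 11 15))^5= (0 5)(1 15)(2 14)(4 12)(7 11)= [5, 15, 14, 3, 12, 0, 6, 11, 8, 9, 10, 7, 4, 13, 2, 1]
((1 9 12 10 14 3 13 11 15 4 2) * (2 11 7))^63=(15)=[0, 1, 2, 3, 4, 5, 6, 7, 8, 9, 10, 11, 12, 13, 14, 15]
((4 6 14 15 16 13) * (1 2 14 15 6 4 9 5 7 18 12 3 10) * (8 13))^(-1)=[0, 10, 1, 12, 4, 9, 14, 5, 16, 13, 3, 11, 18, 8, 2, 6, 15, 17, 7]=(1 10 3 12 18 7 5 9 13 8 16 15 6 14 2)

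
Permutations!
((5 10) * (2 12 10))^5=(2 12 10 5)=[0, 1, 12, 3, 4, 2, 6, 7, 8, 9, 5, 11, 10]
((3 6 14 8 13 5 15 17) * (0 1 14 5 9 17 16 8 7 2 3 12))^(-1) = [12, 0, 7, 2, 4, 6, 3, 14, 16, 13, 10, 11, 17, 8, 1, 5, 15, 9] = (0 12 17 9 13 8 16 15 5 6 3 2 7 14 1)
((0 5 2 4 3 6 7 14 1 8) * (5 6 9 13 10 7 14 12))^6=(0 6 14 1 8)(2 7 9)(3 5 10)(4 12 13)=[6, 8, 7, 5, 12, 10, 14, 9, 0, 2, 3, 11, 13, 4, 1]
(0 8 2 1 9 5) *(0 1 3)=(0 8 2 3)(1 9 5)=[8, 9, 3, 0, 4, 1, 6, 7, 2, 5]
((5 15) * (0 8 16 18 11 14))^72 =(18) =[0, 1, 2, 3, 4, 5, 6, 7, 8, 9, 10, 11, 12, 13, 14, 15, 16, 17, 18]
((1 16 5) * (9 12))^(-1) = (1 5 16)(9 12) = [0, 5, 2, 3, 4, 16, 6, 7, 8, 12, 10, 11, 9, 13, 14, 15, 1]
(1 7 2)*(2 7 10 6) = [0, 10, 1, 3, 4, 5, 2, 7, 8, 9, 6] = (1 10 6 2)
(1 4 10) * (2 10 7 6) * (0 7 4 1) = (0 7 6 2 10) = [7, 1, 10, 3, 4, 5, 2, 6, 8, 9, 0]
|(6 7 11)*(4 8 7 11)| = |(4 8 7)(6 11)| = 6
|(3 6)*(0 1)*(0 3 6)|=|(6)(0 1 3)|=3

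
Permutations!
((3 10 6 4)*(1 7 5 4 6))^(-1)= (1 10 3 4 5 7)= [0, 10, 2, 4, 5, 7, 6, 1, 8, 9, 3]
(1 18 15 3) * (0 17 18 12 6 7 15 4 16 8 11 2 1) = (0 17 18 4 16 8 11 2 1 12 6 7 15 3) = [17, 12, 1, 0, 16, 5, 7, 15, 11, 9, 10, 2, 6, 13, 14, 3, 8, 18, 4]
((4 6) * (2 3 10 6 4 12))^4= (2 12 6 10 3)= [0, 1, 12, 2, 4, 5, 10, 7, 8, 9, 3, 11, 6]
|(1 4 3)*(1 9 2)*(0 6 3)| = |(0 6 3 9 2 1 4)| = 7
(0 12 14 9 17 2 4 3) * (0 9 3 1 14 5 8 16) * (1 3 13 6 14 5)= (0 12 1 5 8 16)(2 4 3 9 17)(6 14 13)= [12, 5, 4, 9, 3, 8, 14, 7, 16, 17, 10, 11, 1, 6, 13, 15, 0, 2]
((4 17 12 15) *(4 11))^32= (4 12 11 17 15)= [0, 1, 2, 3, 12, 5, 6, 7, 8, 9, 10, 17, 11, 13, 14, 4, 16, 15]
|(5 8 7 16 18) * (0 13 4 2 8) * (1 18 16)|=9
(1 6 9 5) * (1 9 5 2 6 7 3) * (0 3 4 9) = (0 3 1 7 4 9 2 6 5) = [3, 7, 6, 1, 9, 0, 5, 4, 8, 2]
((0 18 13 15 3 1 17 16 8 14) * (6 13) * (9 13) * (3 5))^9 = (0 17 15 18 16 5 6 8 3 9 14 1 13) = [17, 13, 2, 9, 4, 6, 8, 7, 3, 14, 10, 11, 12, 0, 1, 18, 5, 15, 16]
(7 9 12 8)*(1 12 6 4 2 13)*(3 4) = (1 12 8 7 9 6 3 4 2 13) = [0, 12, 13, 4, 2, 5, 3, 9, 7, 6, 10, 11, 8, 1]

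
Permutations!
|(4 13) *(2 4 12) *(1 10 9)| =|(1 10 9)(2 4 13 12)| =12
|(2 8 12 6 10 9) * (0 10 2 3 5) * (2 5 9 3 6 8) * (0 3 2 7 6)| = 8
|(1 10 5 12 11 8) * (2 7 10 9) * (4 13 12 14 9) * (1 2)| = 12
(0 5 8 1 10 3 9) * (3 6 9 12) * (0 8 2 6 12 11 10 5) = (1 5 2 6 9 8)(3 11 10 12) = [0, 5, 6, 11, 4, 2, 9, 7, 1, 8, 12, 10, 3]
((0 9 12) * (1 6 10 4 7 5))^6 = (12) = [0, 1, 2, 3, 4, 5, 6, 7, 8, 9, 10, 11, 12]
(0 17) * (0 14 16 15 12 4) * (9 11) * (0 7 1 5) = (0 17 14 16 15 12 4 7 1 5)(9 11) = [17, 5, 2, 3, 7, 0, 6, 1, 8, 11, 10, 9, 4, 13, 16, 12, 15, 14]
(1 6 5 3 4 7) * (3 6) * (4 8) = (1 3 8 4 7)(5 6) = [0, 3, 2, 8, 7, 6, 5, 1, 4]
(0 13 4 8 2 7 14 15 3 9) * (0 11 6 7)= (0 13 4 8 2)(3 9 11 6 7 14 15)= [13, 1, 0, 9, 8, 5, 7, 14, 2, 11, 10, 6, 12, 4, 15, 3]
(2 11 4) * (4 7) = (2 11 7 4) = [0, 1, 11, 3, 2, 5, 6, 4, 8, 9, 10, 7]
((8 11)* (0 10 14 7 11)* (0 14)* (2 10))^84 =(14) =[0, 1, 2, 3, 4, 5, 6, 7, 8, 9, 10, 11, 12, 13, 14]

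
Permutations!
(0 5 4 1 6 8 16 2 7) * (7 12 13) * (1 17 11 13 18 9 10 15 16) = (0 5 4 17 11 13 7)(1 6 8)(2 12 18 9 10 15 16) = [5, 6, 12, 3, 17, 4, 8, 0, 1, 10, 15, 13, 18, 7, 14, 16, 2, 11, 9]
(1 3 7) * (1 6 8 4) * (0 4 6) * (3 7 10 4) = (0 3 10 4 1 7)(6 8) = [3, 7, 2, 10, 1, 5, 8, 0, 6, 9, 4]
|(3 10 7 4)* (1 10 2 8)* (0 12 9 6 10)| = 11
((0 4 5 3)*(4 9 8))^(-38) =(0 5 8)(3 4 9) =[5, 1, 2, 4, 9, 8, 6, 7, 0, 3]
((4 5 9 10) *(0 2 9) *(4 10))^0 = (10) = [0, 1, 2, 3, 4, 5, 6, 7, 8, 9, 10]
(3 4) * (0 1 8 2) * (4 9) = [1, 8, 0, 9, 3, 5, 6, 7, 2, 4] = (0 1 8 2)(3 9 4)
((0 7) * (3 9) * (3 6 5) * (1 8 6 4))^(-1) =[7, 4, 2, 5, 9, 6, 8, 0, 1, 3] =(0 7)(1 4 9 3 5 6 8)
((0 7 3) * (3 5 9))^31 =[7, 1, 2, 0, 4, 9, 6, 5, 8, 3] =(0 7 5 9 3)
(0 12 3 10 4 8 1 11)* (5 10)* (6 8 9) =(0 12 3 5 10 4 9 6 8 1 11) =[12, 11, 2, 5, 9, 10, 8, 7, 1, 6, 4, 0, 3]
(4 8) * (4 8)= (8)= [0, 1, 2, 3, 4, 5, 6, 7, 8]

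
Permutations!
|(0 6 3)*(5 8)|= 6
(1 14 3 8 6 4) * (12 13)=(1 14 3 8 6 4)(12 13)=[0, 14, 2, 8, 1, 5, 4, 7, 6, 9, 10, 11, 13, 12, 3]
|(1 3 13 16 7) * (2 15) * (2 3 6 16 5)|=|(1 6 16 7)(2 15 3 13 5)|=20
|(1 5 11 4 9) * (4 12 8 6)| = |(1 5 11 12 8 6 4 9)| = 8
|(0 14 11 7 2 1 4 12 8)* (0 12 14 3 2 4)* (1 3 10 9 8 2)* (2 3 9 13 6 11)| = |(0 10 13 6 11 7 4 14 2 9 8 12 3 1)| = 14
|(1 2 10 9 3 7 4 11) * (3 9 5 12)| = |(1 2 10 5 12 3 7 4 11)| = 9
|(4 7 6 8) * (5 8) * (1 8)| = |(1 8 4 7 6 5)| = 6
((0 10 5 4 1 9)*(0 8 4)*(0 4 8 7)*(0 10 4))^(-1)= (0 5 10 7 9 1 4)= [5, 4, 2, 3, 0, 10, 6, 9, 8, 1, 7]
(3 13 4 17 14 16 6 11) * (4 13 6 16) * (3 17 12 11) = (3 6)(4 12 11 17 14) = [0, 1, 2, 6, 12, 5, 3, 7, 8, 9, 10, 17, 11, 13, 4, 15, 16, 14]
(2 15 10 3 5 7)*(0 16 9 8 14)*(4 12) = [16, 1, 15, 5, 12, 7, 6, 2, 14, 8, 3, 11, 4, 13, 0, 10, 9] = (0 16 9 8 14)(2 15 10 3 5 7)(4 12)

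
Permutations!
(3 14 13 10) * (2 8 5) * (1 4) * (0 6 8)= (0 6 8 5 2)(1 4)(3 14 13 10)= [6, 4, 0, 14, 1, 2, 8, 7, 5, 9, 3, 11, 12, 10, 13]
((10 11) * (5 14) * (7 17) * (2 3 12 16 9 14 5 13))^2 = (17)(2 12 9 13 3 16 14) = [0, 1, 12, 16, 4, 5, 6, 7, 8, 13, 10, 11, 9, 3, 2, 15, 14, 17]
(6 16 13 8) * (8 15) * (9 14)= [0, 1, 2, 3, 4, 5, 16, 7, 6, 14, 10, 11, 12, 15, 9, 8, 13]= (6 16 13 15 8)(9 14)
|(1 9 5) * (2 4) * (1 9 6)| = |(1 6)(2 4)(5 9)| = 2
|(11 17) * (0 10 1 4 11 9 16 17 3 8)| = 21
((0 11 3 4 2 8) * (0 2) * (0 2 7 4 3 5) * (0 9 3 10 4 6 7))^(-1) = [8, 1, 4, 9, 10, 11, 7, 6, 2, 5, 3, 0] = (0 8 2 4 10 3 9 5 11)(6 7)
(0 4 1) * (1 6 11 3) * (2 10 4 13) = (0 13 2 10 4 6 11 3 1) = [13, 0, 10, 1, 6, 5, 11, 7, 8, 9, 4, 3, 12, 2]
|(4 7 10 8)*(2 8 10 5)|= |(10)(2 8 4 7 5)|= 5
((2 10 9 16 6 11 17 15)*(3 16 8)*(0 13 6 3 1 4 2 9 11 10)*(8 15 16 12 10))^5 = (0 4 8 13 2 1 6)(3 16 17 11 10 12)(9 15) = [4, 6, 1, 16, 8, 5, 0, 7, 13, 15, 12, 10, 3, 2, 14, 9, 17, 11]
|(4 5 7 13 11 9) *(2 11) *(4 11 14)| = |(2 14 4 5 7 13)(9 11)| = 6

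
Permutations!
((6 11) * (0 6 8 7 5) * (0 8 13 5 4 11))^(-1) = (0 6)(4 7 8 5 13 11) = [6, 1, 2, 3, 7, 13, 0, 8, 5, 9, 10, 4, 12, 11]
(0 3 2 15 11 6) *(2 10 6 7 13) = [3, 1, 15, 10, 4, 5, 0, 13, 8, 9, 6, 7, 12, 2, 14, 11] = (0 3 10 6)(2 15 11 7 13)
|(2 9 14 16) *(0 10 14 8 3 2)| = |(0 10 14 16)(2 9 8 3)| = 4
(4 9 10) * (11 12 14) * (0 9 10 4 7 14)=[9, 1, 2, 3, 10, 5, 6, 14, 8, 4, 7, 12, 0, 13, 11]=(0 9 4 10 7 14 11 12)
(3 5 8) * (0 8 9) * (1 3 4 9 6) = (0 8 4 9)(1 3 5 6) = [8, 3, 2, 5, 9, 6, 1, 7, 4, 0]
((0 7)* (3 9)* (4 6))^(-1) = (0 7)(3 9)(4 6) = [7, 1, 2, 9, 6, 5, 4, 0, 8, 3]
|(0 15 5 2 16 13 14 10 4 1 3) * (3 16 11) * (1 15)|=|(0 1 16 13 14 10 4 15 5 2 11 3)|=12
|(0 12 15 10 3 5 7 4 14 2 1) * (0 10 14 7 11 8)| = |(0 12 15 14 2 1 10 3 5 11 8)(4 7)| = 22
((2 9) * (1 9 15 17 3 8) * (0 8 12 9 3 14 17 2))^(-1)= (0 9 12 3 1 8)(2 15)(14 17)= [9, 8, 15, 1, 4, 5, 6, 7, 0, 12, 10, 11, 3, 13, 17, 2, 16, 14]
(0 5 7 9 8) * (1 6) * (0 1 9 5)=(1 6 9 8)(5 7)=[0, 6, 2, 3, 4, 7, 9, 5, 1, 8]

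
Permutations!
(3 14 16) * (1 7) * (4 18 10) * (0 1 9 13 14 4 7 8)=[1, 8, 2, 4, 18, 5, 6, 9, 0, 13, 7, 11, 12, 14, 16, 15, 3, 17, 10]=(0 1 8)(3 4 18 10 7 9 13 14 16)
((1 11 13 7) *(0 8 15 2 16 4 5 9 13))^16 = [16, 15, 9, 3, 7, 1, 6, 8, 4, 11, 10, 2, 12, 0, 14, 5, 13] = (0 16 13)(1 15 5)(2 9 11)(4 7 8)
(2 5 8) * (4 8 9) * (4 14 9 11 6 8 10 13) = (2 5 11 6 8)(4 10 13)(9 14) = [0, 1, 5, 3, 10, 11, 8, 7, 2, 14, 13, 6, 12, 4, 9]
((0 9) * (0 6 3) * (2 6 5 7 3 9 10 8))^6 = [5, 1, 0, 9, 4, 2, 10, 6, 3, 8, 7] = (0 5 2)(3 9 8)(6 10 7)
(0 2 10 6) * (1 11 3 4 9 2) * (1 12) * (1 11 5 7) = [12, 5, 10, 4, 9, 7, 0, 1, 8, 2, 6, 3, 11] = (0 12 11 3 4 9 2 10 6)(1 5 7)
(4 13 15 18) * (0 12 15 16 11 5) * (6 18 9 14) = (0 12 15 9 14 6 18 4 13 16 11 5) = [12, 1, 2, 3, 13, 0, 18, 7, 8, 14, 10, 5, 15, 16, 6, 9, 11, 17, 4]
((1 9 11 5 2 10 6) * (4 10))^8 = [0, 1, 2, 3, 4, 5, 6, 7, 8, 9, 10, 11] = (11)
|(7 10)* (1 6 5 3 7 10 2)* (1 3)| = 3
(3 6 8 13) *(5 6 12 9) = [0, 1, 2, 12, 4, 6, 8, 7, 13, 5, 10, 11, 9, 3] = (3 12 9 5 6 8 13)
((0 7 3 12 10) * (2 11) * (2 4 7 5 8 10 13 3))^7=(0 10 8 5)(2 7 4 11)(3 12 13)=[10, 1, 7, 12, 11, 0, 6, 4, 5, 9, 8, 2, 13, 3]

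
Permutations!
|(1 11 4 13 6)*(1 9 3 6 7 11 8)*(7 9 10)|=8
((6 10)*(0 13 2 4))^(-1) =(0 4 2 13)(6 10) =[4, 1, 13, 3, 2, 5, 10, 7, 8, 9, 6, 11, 12, 0]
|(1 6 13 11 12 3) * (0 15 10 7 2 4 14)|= |(0 15 10 7 2 4 14)(1 6 13 11 12 3)|= 42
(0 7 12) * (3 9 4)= [7, 1, 2, 9, 3, 5, 6, 12, 8, 4, 10, 11, 0]= (0 7 12)(3 9 4)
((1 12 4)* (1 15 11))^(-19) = (1 12 4 15 11) = [0, 12, 2, 3, 15, 5, 6, 7, 8, 9, 10, 1, 4, 13, 14, 11]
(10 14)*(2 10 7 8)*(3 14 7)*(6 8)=(2 10 7 6 8)(3 14)=[0, 1, 10, 14, 4, 5, 8, 6, 2, 9, 7, 11, 12, 13, 3]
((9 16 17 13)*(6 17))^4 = (6 16 9 13 17) = [0, 1, 2, 3, 4, 5, 16, 7, 8, 13, 10, 11, 12, 17, 14, 15, 9, 6]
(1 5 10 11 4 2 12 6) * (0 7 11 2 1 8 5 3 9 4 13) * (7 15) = (0 15 7 11 13)(1 3 9 4)(2 12 6 8 5 10) = [15, 3, 12, 9, 1, 10, 8, 11, 5, 4, 2, 13, 6, 0, 14, 7]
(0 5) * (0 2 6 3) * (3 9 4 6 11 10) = [5, 1, 11, 0, 6, 2, 9, 7, 8, 4, 3, 10] = (0 5 2 11 10 3)(4 6 9)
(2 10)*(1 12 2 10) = (1 12 2) = [0, 12, 1, 3, 4, 5, 6, 7, 8, 9, 10, 11, 2]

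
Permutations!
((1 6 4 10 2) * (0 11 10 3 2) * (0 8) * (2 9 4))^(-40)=(11)(1 2 6)(3 4 9)=[0, 2, 6, 4, 9, 5, 1, 7, 8, 3, 10, 11]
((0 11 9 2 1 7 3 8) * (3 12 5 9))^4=(1 9 12)(2 5 7)=[0, 9, 5, 3, 4, 7, 6, 2, 8, 12, 10, 11, 1]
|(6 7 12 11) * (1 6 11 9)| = 5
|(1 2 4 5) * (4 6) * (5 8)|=6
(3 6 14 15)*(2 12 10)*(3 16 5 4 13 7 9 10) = (2 12 3 6 14 15 16 5 4 13 7 9 10) = [0, 1, 12, 6, 13, 4, 14, 9, 8, 10, 2, 11, 3, 7, 15, 16, 5]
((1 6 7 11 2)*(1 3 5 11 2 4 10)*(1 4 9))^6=(1 11 3 7)(2 6 9 5)=[0, 11, 6, 7, 4, 2, 9, 1, 8, 5, 10, 3]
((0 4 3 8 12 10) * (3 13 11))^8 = (13) = [0, 1, 2, 3, 4, 5, 6, 7, 8, 9, 10, 11, 12, 13]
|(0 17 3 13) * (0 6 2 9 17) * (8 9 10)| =8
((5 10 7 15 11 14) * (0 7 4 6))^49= [14, 1, 2, 3, 15, 0, 11, 5, 8, 9, 7, 4, 12, 13, 6, 10]= (0 14 6 11 4 15 10 7 5)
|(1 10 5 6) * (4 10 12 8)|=|(1 12 8 4 10 5 6)|=7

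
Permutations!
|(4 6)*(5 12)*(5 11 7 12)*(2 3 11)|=|(2 3 11 7 12)(4 6)|=10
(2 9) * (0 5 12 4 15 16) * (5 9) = (0 9 2 5 12 4 15 16) = [9, 1, 5, 3, 15, 12, 6, 7, 8, 2, 10, 11, 4, 13, 14, 16, 0]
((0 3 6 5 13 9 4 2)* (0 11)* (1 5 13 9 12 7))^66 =(0 1)(2 12)(3 5)(4 13)(6 9)(7 11) =[1, 0, 12, 5, 13, 3, 9, 11, 8, 6, 10, 7, 2, 4]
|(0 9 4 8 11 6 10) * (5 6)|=|(0 9 4 8 11 5 6 10)|=8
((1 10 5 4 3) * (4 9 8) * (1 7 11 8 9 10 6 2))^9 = (3 4 8 11 7)(5 10) = [0, 1, 2, 4, 8, 10, 6, 3, 11, 9, 5, 7]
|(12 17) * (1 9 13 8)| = 4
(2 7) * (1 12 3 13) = (1 12 3 13)(2 7) = [0, 12, 7, 13, 4, 5, 6, 2, 8, 9, 10, 11, 3, 1]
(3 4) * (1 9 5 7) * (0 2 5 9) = (9)(0 2 5 7 1)(3 4) = [2, 0, 5, 4, 3, 7, 6, 1, 8, 9]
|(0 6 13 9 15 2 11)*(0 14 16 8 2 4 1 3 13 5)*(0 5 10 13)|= 45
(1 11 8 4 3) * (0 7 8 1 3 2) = (0 7 8 4 2)(1 11) = [7, 11, 0, 3, 2, 5, 6, 8, 4, 9, 10, 1]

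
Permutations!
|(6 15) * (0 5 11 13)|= |(0 5 11 13)(6 15)|= 4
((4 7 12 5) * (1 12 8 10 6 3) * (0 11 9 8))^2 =(0 9 10 3 12 4)(1 5 7 11 8 6) =[9, 5, 2, 12, 0, 7, 1, 11, 6, 10, 3, 8, 4]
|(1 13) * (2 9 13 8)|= |(1 8 2 9 13)|= 5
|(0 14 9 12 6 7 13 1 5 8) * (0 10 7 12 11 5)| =10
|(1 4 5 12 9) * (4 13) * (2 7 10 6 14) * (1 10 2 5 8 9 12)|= 18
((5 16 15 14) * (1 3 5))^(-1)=(1 14 15 16 5 3)=[0, 14, 2, 1, 4, 3, 6, 7, 8, 9, 10, 11, 12, 13, 15, 16, 5]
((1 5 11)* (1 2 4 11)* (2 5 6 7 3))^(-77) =(1 3 11 6 2 5 7 4) =[0, 3, 5, 11, 1, 7, 2, 4, 8, 9, 10, 6]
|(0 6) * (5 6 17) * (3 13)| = 4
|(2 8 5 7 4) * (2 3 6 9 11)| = 9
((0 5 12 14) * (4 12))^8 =[12, 1, 2, 3, 0, 14, 6, 7, 8, 9, 10, 11, 5, 13, 4] =(0 12 5 14 4)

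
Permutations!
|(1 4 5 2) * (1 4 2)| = |(1 2 4 5)| = 4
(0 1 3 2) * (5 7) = [1, 3, 0, 2, 4, 7, 6, 5] = (0 1 3 2)(5 7)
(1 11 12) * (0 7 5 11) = (0 7 5 11 12 1) = [7, 0, 2, 3, 4, 11, 6, 5, 8, 9, 10, 12, 1]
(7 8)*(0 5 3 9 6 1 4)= [5, 4, 2, 9, 0, 3, 1, 8, 7, 6]= (0 5 3 9 6 1 4)(7 8)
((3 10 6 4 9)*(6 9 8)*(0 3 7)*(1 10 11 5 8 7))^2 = (0 11 8 4)(1 9 10)(3 5 6 7) = [11, 9, 2, 5, 0, 6, 7, 3, 4, 10, 1, 8]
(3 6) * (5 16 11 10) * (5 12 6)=[0, 1, 2, 5, 4, 16, 3, 7, 8, 9, 12, 10, 6, 13, 14, 15, 11]=(3 5 16 11 10 12 6)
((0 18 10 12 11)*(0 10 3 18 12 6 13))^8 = [11, 1, 2, 3, 4, 5, 0, 7, 8, 9, 13, 6, 10, 12, 14, 15, 16, 17, 18] = (18)(0 11 6)(10 13 12)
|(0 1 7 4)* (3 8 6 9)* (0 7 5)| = |(0 1 5)(3 8 6 9)(4 7)| = 12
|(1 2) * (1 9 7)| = 4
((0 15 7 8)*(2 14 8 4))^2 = (0 7 2 8 15 4 14) = [7, 1, 8, 3, 14, 5, 6, 2, 15, 9, 10, 11, 12, 13, 0, 4]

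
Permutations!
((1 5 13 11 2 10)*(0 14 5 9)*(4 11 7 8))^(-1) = (0 9 1 10 2 11 4 8 7 13 5 14) = [9, 10, 11, 3, 8, 14, 6, 13, 7, 1, 2, 4, 12, 5, 0]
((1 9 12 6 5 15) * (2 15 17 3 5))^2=(1 12 2)(3 17 5)(6 15 9)=[0, 12, 1, 17, 4, 3, 15, 7, 8, 6, 10, 11, 2, 13, 14, 9, 16, 5]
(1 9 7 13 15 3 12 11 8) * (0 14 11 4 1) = (0 14 11 8)(1 9 7 13 15 3 12 4) = [14, 9, 2, 12, 1, 5, 6, 13, 0, 7, 10, 8, 4, 15, 11, 3]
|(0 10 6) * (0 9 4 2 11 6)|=|(0 10)(2 11 6 9 4)|=10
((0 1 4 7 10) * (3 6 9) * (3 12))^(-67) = (0 7 1 10 4)(3 6 9 12) = [7, 10, 2, 6, 0, 5, 9, 1, 8, 12, 4, 11, 3]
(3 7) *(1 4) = [0, 4, 2, 7, 1, 5, 6, 3] = (1 4)(3 7)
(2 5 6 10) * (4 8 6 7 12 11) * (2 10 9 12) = (2 5 7)(4 8 6 9 12 11) = [0, 1, 5, 3, 8, 7, 9, 2, 6, 12, 10, 4, 11]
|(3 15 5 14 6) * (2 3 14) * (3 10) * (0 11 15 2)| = 12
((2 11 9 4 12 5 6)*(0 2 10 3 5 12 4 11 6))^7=(12)(0 2 6 10 3 5)(9 11)=[2, 1, 6, 5, 4, 0, 10, 7, 8, 11, 3, 9, 12]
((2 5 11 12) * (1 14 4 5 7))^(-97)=[0, 7, 12, 3, 14, 4, 6, 2, 8, 9, 10, 5, 11, 13, 1]=(1 7 2 12 11 5 4 14)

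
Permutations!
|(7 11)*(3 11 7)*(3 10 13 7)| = |(3 11 10 13 7)| = 5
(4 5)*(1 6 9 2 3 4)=(1 6 9 2 3 4 5)=[0, 6, 3, 4, 5, 1, 9, 7, 8, 2]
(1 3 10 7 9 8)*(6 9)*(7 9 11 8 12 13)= (1 3 10 9 12 13 7 6 11 8)= [0, 3, 2, 10, 4, 5, 11, 6, 1, 12, 9, 8, 13, 7]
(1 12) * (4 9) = (1 12)(4 9) = [0, 12, 2, 3, 9, 5, 6, 7, 8, 4, 10, 11, 1]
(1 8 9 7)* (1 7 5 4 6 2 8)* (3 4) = [0, 1, 8, 4, 6, 3, 2, 7, 9, 5] = (2 8 9 5 3 4 6)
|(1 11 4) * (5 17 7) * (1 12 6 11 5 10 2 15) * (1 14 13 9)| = 20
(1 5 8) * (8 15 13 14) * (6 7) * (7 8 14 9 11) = (1 5 15 13 9 11 7 6 8) = [0, 5, 2, 3, 4, 15, 8, 6, 1, 11, 10, 7, 12, 9, 14, 13]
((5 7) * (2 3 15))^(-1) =(2 15 3)(5 7) =[0, 1, 15, 2, 4, 7, 6, 5, 8, 9, 10, 11, 12, 13, 14, 3]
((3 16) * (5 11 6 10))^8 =(16) =[0, 1, 2, 3, 4, 5, 6, 7, 8, 9, 10, 11, 12, 13, 14, 15, 16]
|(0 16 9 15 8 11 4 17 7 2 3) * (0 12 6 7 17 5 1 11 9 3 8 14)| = |(17)(0 16 3 12 6 7 2 8 9 15 14)(1 11 4 5)| = 44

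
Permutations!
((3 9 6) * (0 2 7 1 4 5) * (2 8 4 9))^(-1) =[5, 7, 3, 6, 8, 4, 9, 2, 0, 1] =(0 5 4 8)(1 7 2 3 6 9)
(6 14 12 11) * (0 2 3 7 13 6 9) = [2, 1, 3, 7, 4, 5, 14, 13, 8, 0, 10, 9, 11, 6, 12] = (0 2 3 7 13 6 14 12 11 9)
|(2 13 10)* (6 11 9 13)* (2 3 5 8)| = |(2 6 11 9 13 10 3 5 8)| = 9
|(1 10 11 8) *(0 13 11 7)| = |(0 13 11 8 1 10 7)| = 7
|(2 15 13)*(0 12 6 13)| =6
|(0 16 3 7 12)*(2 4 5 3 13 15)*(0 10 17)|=12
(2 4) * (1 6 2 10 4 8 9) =(1 6 2 8 9)(4 10) =[0, 6, 8, 3, 10, 5, 2, 7, 9, 1, 4]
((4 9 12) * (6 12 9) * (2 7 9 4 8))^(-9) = (2 12 4 7 8 6 9) = [0, 1, 12, 3, 7, 5, 9, 8, 6, 2, 10, 11, 4]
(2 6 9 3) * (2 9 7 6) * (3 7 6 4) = (3 9 7 4) = [0, 1, 2, 9, 3, 5, 6, 4, 8, 7]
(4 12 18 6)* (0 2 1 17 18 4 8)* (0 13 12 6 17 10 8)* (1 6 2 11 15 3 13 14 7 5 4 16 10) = (0 11 15 3 13 12 16 10 8 14 7 5 4 2 6)(17 18) = [11, 1, 6, 13, 2, 4, 0, 5, 14, 9, 8, 15, 16, 12, 7, 3, 10, 18, 17]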